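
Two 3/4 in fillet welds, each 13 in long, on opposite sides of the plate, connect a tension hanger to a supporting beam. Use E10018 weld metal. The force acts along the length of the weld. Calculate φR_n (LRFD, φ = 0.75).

φR_n ≈ 620 kip

E100XX → F_EXX = 100 ksi.
Effective throat t_e = 0.707 × 0.75 = 0.5302 in.
Total length L = 26 in; A_we = 0.5302 × 26 = 13.79 in².
F_nw = 0.6 F_EXX = 0.6 × 100 = 60 ksi.
φR_n = 0.75 × 60 × 13.79 = 620.4 kip.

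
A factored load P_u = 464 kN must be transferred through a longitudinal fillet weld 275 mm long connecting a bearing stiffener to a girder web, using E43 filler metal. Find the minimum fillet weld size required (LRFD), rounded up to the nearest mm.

w = 13 mm

E43XX → F_EXX = 430 MPa.
Total weld length L = 275 mm.
Required throat t_e = P_u / (φ × 0.6 F_EXX × L) = 464 / (0.75 × 0.6 × 430 × 275 × 10⁻³) = 8.72 mm.
Required leg w = t_e / 0.707 = 12.33 mm → use 13 mm.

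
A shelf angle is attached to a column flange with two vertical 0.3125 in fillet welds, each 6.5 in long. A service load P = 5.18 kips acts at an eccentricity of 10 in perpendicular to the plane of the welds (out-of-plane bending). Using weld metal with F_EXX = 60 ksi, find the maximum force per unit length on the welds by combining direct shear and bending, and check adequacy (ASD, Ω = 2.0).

f_max ≈ 3.7 kip/in; adequate

L_w = 2 × 6.5 = 13 in; section modulus (unit throat) S = 2 × L²/6 = 14.08 in².
Direct shear f_v = P/L_w = 5.18/13 = 0.3985 kip/in.
Moment M = P × e = 5.18 × 10 = 51.8 kip·in; bending f_b = M/S = 3.678 kip/in.
f_max = √(f_v² + f_b²) = √(0.3985² + 3.678²) = 3.7 kip/in.
r_n/Ω = (1/2.0) × 0.6 × 60 × (0.707 × 0.3125) = 3.977 kip/in → adequate.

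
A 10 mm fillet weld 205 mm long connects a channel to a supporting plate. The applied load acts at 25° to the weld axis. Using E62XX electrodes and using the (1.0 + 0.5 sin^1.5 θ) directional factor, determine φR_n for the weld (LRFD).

E62XX → F_EXX = 620 MPa.
t_e = 0.707 × 10 = 7.07 mm; A_we = 7.07 × 205 = 1449 mm².
Directional factor: 1.0 + 0.5 sin^1.5(25°) = 1.137.
F_nw = 0.6 × 620 × 1.137 = 423.1 MPa.
φR_n = 0.75 × 423.1 × 1449 × 10⁻³ = 459.9 kN.

φR_n ≈ 460 kN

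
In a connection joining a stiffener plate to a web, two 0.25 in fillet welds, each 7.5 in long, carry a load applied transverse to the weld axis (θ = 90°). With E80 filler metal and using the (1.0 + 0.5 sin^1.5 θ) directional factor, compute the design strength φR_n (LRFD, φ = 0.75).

φR_n ≈ 143 kips

E80XX → F_EXX = 80 ksi.
t_e = 0.707 × 0.25 = 0.1767 in; A_we = 0.1767 × 15 = 2.651 in².
Directional factor: 1.0 + 0.5 sin^1.5(90°) = 1.5.
F_nw = 0.6 × 80 × 1.5 = 72 ksi.
φR_n = 0.75 × 72 × 2.651 = 143.2 kips.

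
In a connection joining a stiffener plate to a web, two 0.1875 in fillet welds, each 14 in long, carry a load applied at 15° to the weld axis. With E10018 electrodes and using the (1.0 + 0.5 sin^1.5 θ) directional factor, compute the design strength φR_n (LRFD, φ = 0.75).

E100XX → F_EXX = 100 ksi.
t_e = 0.707 × 0.1875 = 0.1326 in; A_we = 0.1326 × 28 = 3.712 in².
Directional factor: 1.0 + 0.5 sin^1.5(15°) = 1.066.
F_nw = 0.6 × 100 × 1.066 = 63.95 ksi.
φR_n = 0.75 × 63.95 × 3.712 = 178 kips.

φR_n ≈ 178 kips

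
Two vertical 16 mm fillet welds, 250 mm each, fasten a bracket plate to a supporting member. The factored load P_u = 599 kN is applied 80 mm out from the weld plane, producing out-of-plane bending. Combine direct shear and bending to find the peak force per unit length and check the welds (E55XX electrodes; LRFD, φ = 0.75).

E55XX → F_EXX = 550 MPa.
L_w = 2 × 250 = 500 mm; section modulus (unit throat) S = 2 × L²/6 = 20830 mm².
Direct shear f_v = P/L_w = 599×10³/500 = 1198 N/mm.
Moment M = P × e = 599×10³ × 80 = 47920000 N·mm; bending f_b = M/S = 2300 N/mm.
f_max = √(f_v² + f_b²) = √(1198² + 2300²) = 2593 N/mm.
φr_n = 0.75 × 0.6 × 550 × (0.707 × 16) = 2800 N/mm → adequate.

f_max ≈ 2590 N/mm; adequate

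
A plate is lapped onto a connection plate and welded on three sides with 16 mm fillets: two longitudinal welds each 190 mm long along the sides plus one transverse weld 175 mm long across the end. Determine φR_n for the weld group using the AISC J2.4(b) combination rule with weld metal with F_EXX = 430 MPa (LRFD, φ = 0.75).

t_e = 0.707 × 16 = 11.31 mm.
R_nwl = 0.6 × 430 × 11.31 × 380 × 10⁻³ = 1109 kN (longitudinal, 2 welds).
R_nwt = 0.6 × 430 × 11.31 × 175 × 10⁻³ = 510.7 kN (transverse, base value).
(i) R_nwl + R_nwt = 1620 kN; (ii) 0.85 R_nwl + 1.5 R_nwt = 1709 kN.
R_n = max = 1709 kN [governs: (ii)]; φR_n = 1282 kN.

φR_n ≈ 1280 kN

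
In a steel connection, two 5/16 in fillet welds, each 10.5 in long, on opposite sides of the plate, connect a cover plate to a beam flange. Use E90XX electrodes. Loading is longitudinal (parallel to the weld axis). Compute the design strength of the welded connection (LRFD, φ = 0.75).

E90XX → F_EXX = 90 ksi.
Effective throat t_e = 0.707 × 0.3125 = 0.2209 in.
Total length L = 21 in; A_we = 0.2209 × 21 = 4.64 in².
F_nw = 0.6 F_EXX = 0.6 × 90 = 54 ksi.
φR_n = 0.75 × 54 × 4.64 = 187.9 kip.

φR_n ≈ 188 kip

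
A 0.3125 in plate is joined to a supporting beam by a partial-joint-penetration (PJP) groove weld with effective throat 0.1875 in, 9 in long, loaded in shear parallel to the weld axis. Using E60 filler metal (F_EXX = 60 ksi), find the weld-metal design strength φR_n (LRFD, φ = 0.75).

φR_n ≈ 45.6 kip

Effective throat (given) t_e = 0.1875 in.
A_we = 0.1875 × 9 = 1.688 in².
F_nw = 0.6 F_EXX = 36 ksi.
φR_n = 0.75 × 36 × 1.688 = 45.56 kip.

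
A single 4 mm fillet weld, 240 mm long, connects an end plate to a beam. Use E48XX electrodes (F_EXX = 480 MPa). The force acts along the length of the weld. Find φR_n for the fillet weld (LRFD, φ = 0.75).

φR_n ≈ 147 kN

Effective throat t_e = 0.707 × 4 = 2.828 mm.
Total length L = 240 mm; A_we = 2.828 × 240 = 678.7 mm².
F_nw = 0.6 F_EXX = 0.6 × 480 = 288 MPa.
φR_n = 0.75 × 288 × 678.7 × 10⁻³ = 146.6 kN.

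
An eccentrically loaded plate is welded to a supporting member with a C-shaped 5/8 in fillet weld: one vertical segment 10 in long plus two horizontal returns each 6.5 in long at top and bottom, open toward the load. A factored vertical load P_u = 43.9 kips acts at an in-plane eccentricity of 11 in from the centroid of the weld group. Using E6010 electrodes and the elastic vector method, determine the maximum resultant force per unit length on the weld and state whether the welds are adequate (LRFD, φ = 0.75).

E60XX → F_EXX = 60 ksi.
Total weld length L_w = 23 in. Treat welds as unit-width lines.
Centroid: x̄ = 2×6.5×3.25 / 23 = 1.837 in from the vertical weld.
Polar moment about centroid: J = I_x + I_y = [10³/12 + 2×6.5×5²] + [10×1.837² + 2(6.5³/12 + 6.5×1.413²)] = 513.8 in³.
Direct shear f_v = P/L_w = 43.9 / 23 = 1.909 kip/in (vertical).
Torsion M = P·e = 43.9 × 11 = 482.9 kip·in.
Critical point at (x, y) = (4.663, 5) from centroid. f_tx = M·y/J = 4.699 kip/in; f_ty = M·x/J = 4.383 kip/in.
Resultant f_max = √[f_tx² + (f_v + f_ty)²] = √[4.699² + (1.909 + 4.383)²] = 7.853 kip/in.
Capacity per unit length: φr_n = 0.75 × 0.6 × 60 × (0.707 × 0.625) = 11.93 kip/in.
7.853 ≤ 11.93 → adequate.

f_max ≈ 7.85 kip/in; adequate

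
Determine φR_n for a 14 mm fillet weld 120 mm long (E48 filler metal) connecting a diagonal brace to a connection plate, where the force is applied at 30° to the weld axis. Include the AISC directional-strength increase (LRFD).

E48XX → F_EXX = 480 MPa.
t_e = 0.707 × 14 = 9.898 mm; A_we = 9.898 × 120 = 1188 mm².
Directional factor: 1.0 + 0.5 sin^1.5(30°) = 1.177.
F_nw = 0.6 × 480 × 1.177 = 338.9 MPa.
φR_n = 0.75 × 338.9 × 1188 × 10⁻³ = 301.9 kN.

φR_n ≈ 302 kN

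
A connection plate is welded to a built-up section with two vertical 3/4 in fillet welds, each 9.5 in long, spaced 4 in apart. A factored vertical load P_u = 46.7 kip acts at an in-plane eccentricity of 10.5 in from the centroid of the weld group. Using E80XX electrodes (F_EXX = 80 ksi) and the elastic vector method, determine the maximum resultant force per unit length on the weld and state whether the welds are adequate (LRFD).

f_max ≈ 12.7 kip/in; adequate

Total weld length L_w = 19 in. Treat welds as unit-width lines.
Polar moment about centroid: J = 2[d³/12 + d(b/2)²] = 2[9.5³/12 + 9.5×2²] = 218.9 in³.
Direct shear f_v = P/L_w = 46.7 / 19 = 2.458 kip/in (vertical).
Torsion M = P·e = 46.7 × 10.5 = 490.35 kip·in.
Critical point at (x, y) = (2, 4.75) from centroid. f_tx = M·y/J = 10.64 kip/in; f_ty = M·x/J = 4.48 kip/in.
Resultant f_max = √[f_tx² + (f_v + f_ty)²] = √[10.64² + (2.458 + 4.48)²] = 12.7 kip/in.
Capacity per unit length: φr_n = 0.75 × 0.6 × 80 × (0.707 × 0.75) = 19.09 kip/in.
12.7 ≤ 19.09 → adequate.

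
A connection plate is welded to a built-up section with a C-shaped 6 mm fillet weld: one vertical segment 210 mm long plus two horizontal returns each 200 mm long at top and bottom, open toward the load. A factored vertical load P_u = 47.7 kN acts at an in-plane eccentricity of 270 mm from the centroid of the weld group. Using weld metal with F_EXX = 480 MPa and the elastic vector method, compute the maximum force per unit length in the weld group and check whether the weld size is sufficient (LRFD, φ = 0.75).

f_max ≈ 343 N/mm; adequate

Total weld length L_w = 610 mm. Treat welds as unit-width lines.
Centroid: x̄ = 2×200×100 / 610 = 65.57 mm from the vertical weld.
Polar moment about centroid: J = I_x + I_y = [210³/12 + 2×200×105²] + [210×65.57² + 2(200³/12 + 200×34.43²)] = 7892000 mm³.
Direct shear f_v = P/L_w = 47.7×10³ / 610 = 78.2 N/mm (vertical).
Torsion M = P·e = 47.7×10³ × 270 = 12879000 N·mm.
Critical point at (x, y) = (134.4, 105) from centroid. f_tx = M·y/J = 171.3 N/mm; f_ty = M·x/J = 219.4 N/mm.
Resultant f_max = √[f_tx² + (f_v + f_ty)²] = √[171.3² + (78.2 + 219.4)²] = 343.4 N/mm.
Capacity per unit length: φr_n = 0.75 × 0.6 × 480 × (0.707 × 6) = 916.3 N/mm.
343.4 ≤ 916.3 → adequate.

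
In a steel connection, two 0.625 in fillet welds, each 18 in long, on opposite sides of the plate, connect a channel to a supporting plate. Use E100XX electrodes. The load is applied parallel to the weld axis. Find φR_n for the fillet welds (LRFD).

E100XX → F_EXX = 100 ksi.
Effective throat t_e = 0.707 × 0.625 = 0.4419 in.
Total length L = 36 in; A_we = 0.4419 × 36 = 15.91 in².
F_nw = 0.6 F_EXX = 0.6 × 100 = 60 ksi.
φR_n = 0.75 × 60 × 15.91 = 715.8 kip.

φR_n ≈ 716 kip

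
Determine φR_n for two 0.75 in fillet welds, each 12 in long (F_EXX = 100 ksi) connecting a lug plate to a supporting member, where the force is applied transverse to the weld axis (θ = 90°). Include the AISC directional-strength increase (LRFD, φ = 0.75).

t_e = 0.707 × 0.75 = 0.5302 in; A_we = 0.5302 × 24 = 12.73 in².
Directional factor: 1.0 + 0.5 sin^1.5(90°) = 1.5.
F_nw = 0.6 × 100 × 1.5 = 90 ksi.
φR_n = 0.75 × 90 × 12.73 = 859 kips.

φR_n ≈ 859 kips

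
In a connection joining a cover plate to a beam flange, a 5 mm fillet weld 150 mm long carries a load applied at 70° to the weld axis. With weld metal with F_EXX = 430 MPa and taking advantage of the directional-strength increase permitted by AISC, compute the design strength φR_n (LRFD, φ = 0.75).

φR_n ≈ 149 kN

t_e = 0.707 × 5 = 3.535 mm; A_we = 3.535 × 150 = 530.2 mm².
Directional factor: 1.0 + 0.5 sin^1.5(70°) = 1.455.
F_nw = 0.6 × 430 × 1.455 = 375.5 MPa.
φR_n = 0.75 × 375.5 × 530.2 × 10⁻³ = 149.3 kN.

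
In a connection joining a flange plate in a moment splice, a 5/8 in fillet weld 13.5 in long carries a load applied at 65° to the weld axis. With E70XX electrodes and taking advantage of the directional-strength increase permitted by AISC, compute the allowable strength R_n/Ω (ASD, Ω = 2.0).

R_n/Ω ≈ 179 kip

E70XX → F_EXX = 70 ksi.
t_e = 0.707 × 0.625 = 0.4419 in; A_we = 0.4419 × 13.5 = 5.965 in².
Directional factor: 1.0 + 0.5 sin^1.5(65°) = 1.431.
F_nw = 0.6 × 70 × 1.431 = 60.12 ksi.
R_n/Ω = (60.12 × 5.965) / 2.0 = 179.3 kip.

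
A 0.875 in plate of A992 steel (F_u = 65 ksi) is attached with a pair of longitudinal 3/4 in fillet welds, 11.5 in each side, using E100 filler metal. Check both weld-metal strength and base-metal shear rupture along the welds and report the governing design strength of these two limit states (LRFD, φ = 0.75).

φR_n ≈ 549 kips (weld metal governs)

E100XX → F_EXX = 100 ksi.
t_e = 0.707 × 0.75 = 0.5302 in; L = 23 in.
Weld metal: φR_n = 0.75 × 0.6 × 100 × 0.5302 × 23 = 548.8 kips.
Base metal (shear rupture): φR_n = 0.75 × 0.6 × 65 × 0.875 × 23 = 588.7 kips.
Governing: weld metal.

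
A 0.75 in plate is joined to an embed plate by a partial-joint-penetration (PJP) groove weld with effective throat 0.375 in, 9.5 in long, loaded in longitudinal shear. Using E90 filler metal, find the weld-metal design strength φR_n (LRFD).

E90XX → F_EXX = 90 ksi.
Effective throat (given) t_e = 0.375 in.
A_we = 0.375 × 9.5 = 3.562 in².
F_nw = 0.6 F_EXX = 54 ksi.
φR_n = 0.75 × 54 × 3.562 = 144.3 kips.

φR_n ≈ 144 kips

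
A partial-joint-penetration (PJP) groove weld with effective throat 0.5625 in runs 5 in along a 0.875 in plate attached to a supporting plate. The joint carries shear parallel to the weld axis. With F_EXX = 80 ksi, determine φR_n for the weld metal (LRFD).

Effective throat (given) t_e = 0.5625 in.
A_we = 0.5625 × 5 = 2.812 in².
F_nw = 0.6 F_EXX = 48 ksi.
φR_n = 0.75 × 48 × 2.812 = 101.2 kip.

φR_n ≈ 101 kip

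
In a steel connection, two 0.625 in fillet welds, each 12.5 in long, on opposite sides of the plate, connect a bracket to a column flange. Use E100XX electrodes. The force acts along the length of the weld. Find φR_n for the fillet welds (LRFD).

E100XX → F_EXX = 100 ksi.
Effective throat t_e = 0.707 × 0.625 = 0.4419 in.
Total length L = 25 in; A_we = 0.4419 × 25 = 11.05 in².
F_nw = 0.6 F_EXX = 0.6 × 100 = 60 ksi.
φR_n = 0.75 × 60 × 11.05 = 497.1 kip.

φR_n ≈ 497 kip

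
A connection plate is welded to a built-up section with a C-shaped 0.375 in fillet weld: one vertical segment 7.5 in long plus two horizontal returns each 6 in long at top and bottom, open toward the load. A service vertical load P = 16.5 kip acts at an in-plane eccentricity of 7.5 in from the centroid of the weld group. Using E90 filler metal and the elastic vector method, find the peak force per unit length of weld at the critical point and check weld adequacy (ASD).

f_max ≈ 3.14 kip/in; adequate

E90XX → F_EXX = 90 ksi.
Total weld length L_w = 19.5 in. Treat welds as unit-width lines.
Centroid: x̄ = 2×6×3 / 19.5 = 1.846 in from the vertical weld.
Polar moment about centroid: J = I_x + I_y = [7.5³/12 + 2×6×3.75²] + [7.5×1.846² + 2(6³/12 + 6×1.154²)] = 281.4 in³.
Direct shear f_v = P/L_w = 16.5 / 19.5 = 0.8462 kip/in (vertical).
Torsion M = P·e = 16.5 × 7.5 = 123.75 kip·in.
Critical point at (x, y) = (4.154, 3.75) from centroid. f_tx = M·y/J = 1.649 kip/in; f_ty = M·x/J = 1.826 kip/in.
Resultant f_max = √[f_tx² + (f_v + f_ty)²] = √[1.649² + (0.8462 + 1.826)²] = 3.14 kip/in.
Capacity per unit length: r_n/Ω = (1/2.0) × 0.6 × 90 × (0.707 × 0.375) = 7.158 kip/in.
3.14 ≤ 7.158 → adequate.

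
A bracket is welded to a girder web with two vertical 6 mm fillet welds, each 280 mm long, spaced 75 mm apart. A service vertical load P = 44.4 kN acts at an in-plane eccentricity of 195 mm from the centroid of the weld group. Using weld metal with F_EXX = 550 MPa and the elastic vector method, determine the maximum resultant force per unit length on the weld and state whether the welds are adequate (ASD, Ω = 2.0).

f_max ≈ 312 N/mm; adequate

Total weld length L_w = 560 mm. Treat welds as unit-width lines.
Polar moment about centroid: J = 2[d³/12 + d(b/2)²] = 2[280³/12 + 280×37.5²] = 4446000 mm³.
Direct shear f_v = P/L_w = 44.4×10³ / 560 = 79.29 N/mm (vertical).
Torsion M = P·e = 44.4×10³ × 195 = 8658000 N·mm.
Critical point at (x, y) = (37.5, 140) from centroid. f_tx = M·y/J = 272.6 N/mm; f_ty = M·x/J = 73.02 N/mm.
Resultant f_max = √[f_tx² + (f_v + f_ty)²] = √[272.6² + (79.29 + 73.02)²] = 312.3 N/mm.
Capacity per unit length: r_n/Ω = (1/2.0) × 0.6 × 550 × (0.707 × 6) = 699.9 N/mm.
312.3 ≤ 699.9 → adequate.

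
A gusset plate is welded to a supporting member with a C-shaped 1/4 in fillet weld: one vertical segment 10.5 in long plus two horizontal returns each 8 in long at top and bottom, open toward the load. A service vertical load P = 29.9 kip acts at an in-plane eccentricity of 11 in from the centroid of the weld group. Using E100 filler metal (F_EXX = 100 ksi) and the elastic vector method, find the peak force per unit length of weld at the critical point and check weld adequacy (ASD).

f_max ≈ 4.37 kip/in; adequate

Total weld length L_w = 26.5 in. Treat welds as unit-width lines.
Centroid: x̄ = 2×8×4 / 26.5 = 2.415 in from the vertical weld.
Polar moment about centroid: J = I_x + I_y = [10.5³/12 + 2×8×5.25²] + [10.5×2.415² + 2(8³/12 + 8×1.585²)] = 724.2 in³.
Direct shear f_v = P/L_w = 29.9 / 26.5 = 1.128 kip/in (vertical).
Torsion M = P·e = 29.9 × 11 = 328.9 kip·in.
Critical point at (x, y) = (5.585, 5.25) from centroid. f_tx = M·y/J = 2.384 kip/in; f_ty = M·x/J = 2.536 kip/in.
Resultant f_max = √[f_tx² + (f_v + f_ty)²] = √[2.384² + (1.128 + 2.536)²] = 4.372 kip/in.
Capacity per unit length: r_n/Ω = (1/2.0) × 0.6 × 100 × (0.707 × 0.25) = 5.302 kip/in.
4.372 ≤ 5.302 → adequate.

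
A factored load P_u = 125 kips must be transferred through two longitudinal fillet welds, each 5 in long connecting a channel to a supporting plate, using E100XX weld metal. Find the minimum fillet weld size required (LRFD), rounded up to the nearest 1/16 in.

w = 7/16 in

E100XX → F_EXX = 100 ksi.
Total weld length L = 10 in.
Required throat t_e = P_u / (φ × 0.6 F_EXX × L) = 125 / (0.75 × 0.6 × 100 × 10) = 0.2778 in.
Required leg w = t_e / 0.707 = 0.3929 in → use 7/16 in.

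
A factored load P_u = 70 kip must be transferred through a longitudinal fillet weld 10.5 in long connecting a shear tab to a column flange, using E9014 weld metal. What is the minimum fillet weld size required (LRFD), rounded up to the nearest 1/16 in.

w = 1/4 in

E90XX → F_EXX = 90 ksi.
Total weld length L = 10.5 in.
Required throat t_e = P_u / (φ × 0.6 F_EXX × L) = 70 / (0.75 × 0.6 × 90 × 10.5) = 0.1646 in.
Required leg w = t_e / 0.707 = 0.2328 in → use 1/4 in.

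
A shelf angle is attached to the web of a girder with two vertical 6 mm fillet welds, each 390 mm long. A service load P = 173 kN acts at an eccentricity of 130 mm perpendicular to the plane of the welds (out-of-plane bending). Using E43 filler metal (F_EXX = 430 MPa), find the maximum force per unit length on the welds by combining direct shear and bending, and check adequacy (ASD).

f_max ≈ 496 N/mm; adequate

L_w = 2 × 390 = 780 mm; section modulus (unit throat) S = 2 × L²/6 = 50700 mm².
Direct shear f_v = P/L_w = 173×10³/780 = 221.8 N/mm.
Moment M = P × e = 173×10³ × 130 = 22490000 N·mm; bending f_b = M/S = 443.6 N/mm.
f_max = √(f_v² + f_b²) = √(221.8² + 443.6²) = 495.9 N/mm.
r_n/Ω = (1/2.0) × 0.6 × 430 × (0.707 × 6) = 547.2 N/mm → adequate.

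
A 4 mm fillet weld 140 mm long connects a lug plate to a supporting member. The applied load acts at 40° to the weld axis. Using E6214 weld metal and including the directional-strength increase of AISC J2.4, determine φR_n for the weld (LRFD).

E62XX → F_EXX = 620 MPa.
t_e = 0.707 × 4 = 2.828 mm; A_we = 2.828 × 140 = 395.9 mm².
Directional factor: 1.0 + 0.5 sin^1.5(40°) = 1.258.
F_nw = 0.6 × 620 × 1.258 = 467.9 MPa.
φR_n = 0.75 × 467.9 × 395.9 × 10⁻³ = 138.9 kN.

φR_n ≈ 139 kN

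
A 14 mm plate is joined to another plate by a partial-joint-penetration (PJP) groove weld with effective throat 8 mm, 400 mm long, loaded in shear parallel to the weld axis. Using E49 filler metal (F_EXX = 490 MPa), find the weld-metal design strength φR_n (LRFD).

φR_n ≈ 706 kN

Effective throat (given) t_e = 8 mm.
A_we = 8 × 400 = 3200 mm².
F_nw = 0.6 F_EXX = 294 MPa.
φR_n = 0.75 × 294 × 3200 × 10⁻³ = 705.6 kN.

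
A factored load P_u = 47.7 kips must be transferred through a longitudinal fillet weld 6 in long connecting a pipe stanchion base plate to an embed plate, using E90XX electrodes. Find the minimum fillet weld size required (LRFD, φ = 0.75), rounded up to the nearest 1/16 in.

E90XX → F_EXX = 90 ksi.
Total weld length L = 6 in.
Required throat t_e = P_u / (φ × 0.6 F_EXX × L) = 47.7 / (0.75 × 0.6 × 90 × 6) = 0.1963 in.
Required leg w = t_e / 0.707 = 0.2776 in → use 5/16 in.

w = 5/16 in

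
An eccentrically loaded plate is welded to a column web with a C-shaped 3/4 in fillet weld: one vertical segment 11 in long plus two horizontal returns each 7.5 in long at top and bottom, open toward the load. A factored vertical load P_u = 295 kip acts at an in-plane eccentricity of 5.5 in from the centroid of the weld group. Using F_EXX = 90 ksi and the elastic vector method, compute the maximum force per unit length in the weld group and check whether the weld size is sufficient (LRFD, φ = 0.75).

Total weld length L_w = 26 in. Treat welds as unit-width lines.
Centroid: x̄ = 2×7.5×3.75 / 26 = 2.163 in from the vertical weld.
Polar moment about centroid: J = I_x + I_y = [11³/12 + 2×7.5×5.5²] + [11×2.163² + 2(7.5³/12 + 7.5×1.587²)] = 724.2 in³.
Direct shear f_v = P/L_w = 295 / 26 = 11.35 kip/in (vertical).
Torsion M = P·e = 295 × 5.5 = 1622.5 kip·in.
Critical point at (x, y) = (5.337, 5.5) from centroid. f_tx = M·y/J = 12.32 kip/in; f_ty = M·x/J = 11.96 kip/in.
Resultant f_max = √[f_tx² + (f_v + f_ty)²] = √[12.32² + (11.35 + 11.96)²] = 26.36 kip/in.
Capacity per unit length: φr_n = 0.75 × 0.6 × 90 × (0.707 × 0.75) = 21.48 kip/in.
26.36 > 21.48 → NOT adequate.

f_max ≈ 26.4 kip/in; NOT adequate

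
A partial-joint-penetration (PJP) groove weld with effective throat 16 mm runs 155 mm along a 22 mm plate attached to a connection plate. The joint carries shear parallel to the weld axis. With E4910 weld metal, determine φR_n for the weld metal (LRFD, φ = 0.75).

φR_n ≈ 547 kN

E49XX → F_EXX = 490 MPa.
Effective throat (given) t_e = 16 mm.
A_we = 16 × 155 = 2480 mm².
F_nw = 0.6 F_EXX = 294 MPa.
φR_n = 0.75 × 294 × 2480 × 10⁻³ = 546.8 kN.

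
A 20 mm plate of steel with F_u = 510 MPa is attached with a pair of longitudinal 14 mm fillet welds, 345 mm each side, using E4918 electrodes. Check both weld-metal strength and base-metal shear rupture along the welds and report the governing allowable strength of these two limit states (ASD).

R_n/Ω ≈ 1000 kN (weld metal governs)

E49XX → F_EXX = 490 MPa.
t_e = 0.707 × 14 = 9.898 mm; L = 690 mm.
Weld metal: R_n/Ω = (1/2.0) × 0.6 × 490 × 9.898 × 690 × 10⁻³ = 1004 kN.
Base metal (shear rupture): R_n/Ω = (1/2.0) × 0.6 × 510 × 20 × 690 × 10⁻³ = 2111 kN.
Governing: weld metal.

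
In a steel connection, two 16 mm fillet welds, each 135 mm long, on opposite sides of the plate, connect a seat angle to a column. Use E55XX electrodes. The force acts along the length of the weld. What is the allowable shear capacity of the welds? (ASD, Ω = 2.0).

R_n/Ω ≈ 504 kN

E55XX → F_EXX = 550 MPa.
Effective throat t_e = 0.707 × 16 = 11.31 mm.
Total length L = 270 mm; A_we = 11.31 × 270 = 3054 mm².
F_nw = 0.6 F_EXX = 0.6 × 550 = 330 MPa.
R_n = 330 × 3054 × 10⁻³ = 1008 kN; R_n/Ω = 1008/2.0 = 503.9 kN.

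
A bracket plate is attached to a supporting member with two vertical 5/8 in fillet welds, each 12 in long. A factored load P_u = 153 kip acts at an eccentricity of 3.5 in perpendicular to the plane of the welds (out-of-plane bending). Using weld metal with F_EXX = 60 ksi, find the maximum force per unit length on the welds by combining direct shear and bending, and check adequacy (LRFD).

f_max ≈ 12.8 kip/in; NOT adequate

L_w = 2 × 12 = 24 in; section modulus (unit throat) S = 2 × L²/6 = 48 in².
Direct shear f_v = P/L_w = 153/24 = 6.375 kip/in.
Moment M = P × e = 153 × 3.5 = 535.5 kip·in; bending f_b = M/S = 11.16 kip/in.
f_max = √(f_v² + f_b²) = √(6.375² + 11.16²) = 12.85 kip/in.
φr_n = 0.75 × 0.6 × 60 × (0.707 × 0.625) = 11.93 kip/in → NOT adequate.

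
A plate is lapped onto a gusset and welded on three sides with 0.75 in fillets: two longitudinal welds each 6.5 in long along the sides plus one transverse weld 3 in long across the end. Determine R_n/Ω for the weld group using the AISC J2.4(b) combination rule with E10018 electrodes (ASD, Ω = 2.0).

E100XX → F_EXX = 100 ksi.
t_e = 0.707 × 0.75 = 0.5302 in.
R_nwl = 0.6 × 100 × 0.5302 × 13 = 413.6 kips (longitudinal, 2 welds).
R_nwt = 0.6 × 100 × 0.5302 × 3 = 95.45 kips (transverse, base value).
(i) R_nwl + R_nwt = 509 kips; (ii) 0.85 R_nwl + 1.5 R_nwt = 494.7 kips.
R_n = max = 509 kips [governs: (i)]; R_n/Ω = 254.5 kips.

R_n/Ω ≈ 255 kips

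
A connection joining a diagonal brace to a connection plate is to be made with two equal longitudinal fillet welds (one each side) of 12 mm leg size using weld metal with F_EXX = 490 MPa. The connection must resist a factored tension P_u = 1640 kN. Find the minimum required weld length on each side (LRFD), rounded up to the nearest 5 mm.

L = 440 mm on each side

Throat t_e = 0.707 × 12 = 8.484 mm.
φr_n = 0.75 × 0.6 × 490 × 8.484 × 10⁻³ = 1.871 kN/mm.
L_req = P_u / φr_n = 1640 / 1.871 = 876.7 mm total.
Per side: 876.7 / 2 = 438.3 mm.
Round up → use L = 440 mm on each side.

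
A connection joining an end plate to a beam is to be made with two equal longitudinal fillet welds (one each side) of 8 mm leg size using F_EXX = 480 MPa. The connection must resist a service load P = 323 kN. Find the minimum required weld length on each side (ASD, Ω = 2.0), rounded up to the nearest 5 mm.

L = 200 mm on each side

Throat t_e = 0.707 × 8 = 5.656 mm.
r_n/Ω = (0.6 × 480 × 5.656) / 2.0 = 814.5 N/mm = 0.8145 kN/mm.
L_req = P / (r_n/Ω) = 323 / 0.8145 = 396.6 mm total.
Per side: 396.6 / 2 = 198.3 mm.
Round up → use L = 200 mm on each side.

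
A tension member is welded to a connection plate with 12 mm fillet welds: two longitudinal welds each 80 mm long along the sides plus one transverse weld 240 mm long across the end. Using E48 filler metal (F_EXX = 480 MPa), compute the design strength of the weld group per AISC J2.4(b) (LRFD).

φR_n ≈ 909 kN

t_e = 0.707 × 12 = 8.484 mm.
R_nwl = 0.6 × 480 × 8.484 × 160 × 10⁻³ = 390.9 kN (longitudinal, 2 welds).
R_nwt = 0.6 × 480 × 8.484 × 240 × 10⁻³ = 586.4 kN (transverse, base value).
(i) R_nwl + R_nwt = 977.4 kN; (ii) 0.85 R_nwl + 1.5 R_nwt = 1212 kN.
R_n = max = 1212 kN [governs: (ii)]; φR_n = 908.9 kN.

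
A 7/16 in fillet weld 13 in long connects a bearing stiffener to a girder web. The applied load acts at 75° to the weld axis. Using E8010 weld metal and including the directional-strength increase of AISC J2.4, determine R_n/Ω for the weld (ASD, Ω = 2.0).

E80XX → F_EXX = 80 ksi.
t_e = 0.707 × 0.4375 = 0.3093 in; A_we = 0.3093 × 13 = 4.021 in².
Directional factor: 1.0 + 0.5 sin^1.5(75°) = 1.475.
F_nw = 0.6 × 80 × 1.475 = 70.78 ksi.
R_n/Ω = (70.78 × 4.021) / 2.0 = 142.3 kip.

R_n/Ω ≈ 142 kip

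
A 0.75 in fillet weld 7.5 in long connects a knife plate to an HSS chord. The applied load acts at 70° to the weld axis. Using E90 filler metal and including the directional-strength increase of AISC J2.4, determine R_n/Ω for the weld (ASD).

E90XX → F_EXX = 90 ksi.
t_e = 0.707 × 0.75 = 0.5302 in; A_we = 0.5302 × 7.5 = 3.977 in².
Directional factor: 1.0 + 0.5 sin^1.5(70°) = 1.455.
F_nw = 0.6 × 90 × 1.455 = 78.59 ksi.
R_n/Ω = (78.59 × 3.977) / 2.0 = 156.3 kip.

R_n/Ω ≈ 156 kip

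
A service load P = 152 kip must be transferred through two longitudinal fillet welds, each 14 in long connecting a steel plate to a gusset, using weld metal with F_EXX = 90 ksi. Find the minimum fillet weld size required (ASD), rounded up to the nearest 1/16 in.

w = 5/16 in

Total weld length L = 28 in.
Required throat t_e = P × Ω / (0.6 F_EXX × L) = 152 × 2.0 / (0.6 × 90 × 28) = 0.2011 in.
Required leg w = t_e / 0.707 = 0.2844 in → use 5/16 in.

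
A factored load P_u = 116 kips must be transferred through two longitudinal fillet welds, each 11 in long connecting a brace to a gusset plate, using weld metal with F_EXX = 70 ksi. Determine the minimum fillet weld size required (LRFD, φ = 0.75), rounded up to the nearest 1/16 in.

w = 1/4 in

Total weld length L = 22 in.
Required throat t_e = P_u / (φ × 0.6 F_EXX × L) = 116 / (0.75 × 0.6 × 70 × 22) = 0.1674 in.
Required leg w = t_e / 0.707 = 0.2368 in → use 1/4 in.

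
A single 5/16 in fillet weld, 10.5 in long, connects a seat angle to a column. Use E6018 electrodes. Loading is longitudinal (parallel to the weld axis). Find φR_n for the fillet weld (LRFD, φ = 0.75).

φR_n ≈ 62.6 kips

E60XX → F_EXX = 60 ksi.
Effective throat t_e = 0.707 × 0.3125 = 0.2209 in.
Total length L = 10.5 in; A_we = 0.2209 × 10.5 = 2.32 in².
F_nw = 0.6 F_EXX = 0.6 × 60 = 36 ksi.
φR_n = 0.75 × 36 × 2.32 = 62.64 kips.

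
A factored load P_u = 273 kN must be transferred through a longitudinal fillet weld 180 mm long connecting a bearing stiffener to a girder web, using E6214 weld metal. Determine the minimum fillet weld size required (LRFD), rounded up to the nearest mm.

w = 8 mm

E62XX → F_EXX = 620 MPa.
Total weld length L = 180 mm.
Required throat t_e = P_u / (φ × 0.6 F_EXX × L) = 273 / (0.75 × 0.6 × 620 × 180 × 10⁻³) = 5.436 mm.
Required leg w = t_e / 0.707 = 7.689 mm → use 8 mm.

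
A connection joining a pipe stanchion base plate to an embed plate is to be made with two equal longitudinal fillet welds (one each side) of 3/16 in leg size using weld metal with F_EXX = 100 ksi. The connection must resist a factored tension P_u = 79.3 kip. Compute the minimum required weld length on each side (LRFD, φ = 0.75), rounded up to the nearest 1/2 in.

L = 7 in on each side

Throat t_e = 0.707 × 0.1875 = 0.1326 in.
φr_n = 0.75 × 0.6 × 100 × 0.1326 = 5.965 kip/in.
L_req = P_u / φr_n = 79.3 / 5.965 = 13.29 in total.
Per side: 13.29 / 2 = 6.647 in.
Round up → use L = 7 in on each side.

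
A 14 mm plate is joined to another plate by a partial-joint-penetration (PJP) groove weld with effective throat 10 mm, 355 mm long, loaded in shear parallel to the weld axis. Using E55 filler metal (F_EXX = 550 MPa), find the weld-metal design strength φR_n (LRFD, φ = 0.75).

φR_n ≈ 879 kN

Effective throat (given) t_e = 10 mm.
A_we = 10 × 355 = 3550 mm².
F_nw = 0.6 F_EXX = 330 MPa.
φR_n = 0.75 × 330 × 3550 × 10⁻³ = 878.6 kN.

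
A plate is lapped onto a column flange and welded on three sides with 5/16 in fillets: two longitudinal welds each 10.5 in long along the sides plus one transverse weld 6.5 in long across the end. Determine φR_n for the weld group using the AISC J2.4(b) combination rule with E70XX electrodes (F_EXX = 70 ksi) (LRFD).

φR_n ≈ 192 kip

t_e = 0.707 × 0.3125 = 0.2209 in.
R_nwl = 0.6 × 70 × 0.2209 × 21 = 194.9 kip (longitudinal, 2 welds).
R_nwt = 0.6 × 70 × 0.2209 × 6.5 = 60.32 kip (transverse, base value).
(i) R_nwl + R_nwt = 255.2 kip; (ii) 0.85 R_nwl + 1.5 R_nwt = 256.1 kip.
R_n = max = 256.1 kip [governs: (ii)]; φR_n = 192.1 kip.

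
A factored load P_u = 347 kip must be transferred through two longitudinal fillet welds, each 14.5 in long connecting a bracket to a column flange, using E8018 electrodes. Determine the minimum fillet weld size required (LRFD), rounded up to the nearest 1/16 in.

w = 1/2 in

E80XX → F_EXX = 80 ksi.
Total weld length L = 29 in.
Required throat t_e = P_u / (φ × 0.6 F_EXX × L) = 347 / (0.75 × 0.6 × 80 × 29) = 0.3324 in.
Required leg w = t_e / 0.707 = 0.4701 in → use 1/2 in.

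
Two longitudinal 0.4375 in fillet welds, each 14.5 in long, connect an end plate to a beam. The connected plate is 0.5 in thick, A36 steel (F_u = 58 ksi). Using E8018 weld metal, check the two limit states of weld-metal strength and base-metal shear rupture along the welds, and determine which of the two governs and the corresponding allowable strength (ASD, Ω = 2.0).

R_n/Ω ≈ 215 kip (weld metal governs)

E80XX → F_EXX = 80 ksi.
t_e = 0.707 × 0.4375 = 0.3093 in; L = 29 in.
Weld metal: R_n/Ω = (1/2.0) × 0.6 × 80 × 0.3093 × 29 = 215.3 kip.
Base metal (shear rupture): R_n/Ω = (1/2.0) × 0.6 × 58 × 0.5 × 29 = 252.3 kip.
Governing: weld metal.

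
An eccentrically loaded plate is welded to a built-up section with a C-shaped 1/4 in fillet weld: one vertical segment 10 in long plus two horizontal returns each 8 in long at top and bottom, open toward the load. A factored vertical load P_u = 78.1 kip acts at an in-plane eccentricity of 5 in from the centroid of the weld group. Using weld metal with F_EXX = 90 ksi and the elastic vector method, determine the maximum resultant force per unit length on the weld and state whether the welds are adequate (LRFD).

Total weld length L_w = 26 in. Treat welds as unit-width lines.
Centroid: x̄ = 2×8×4 / 26 = 2.462 in from the vertical weld.
Polar moment about centroid: J = I_x + I_y = [10³/12 + 2×8×5²] + [10×2.462² + 2(8³/12 + 8×1.538²)] = 667.1 in³.
Direct shear f_v = P/L_w = 78.1 / 26 = 3.004 kip/in (vertical).
Torsion M = P·e = 78.1 × 5 = 390.5 kip·in.
Critical point at (x, y) = (5.538, 5) from centroid. f_tx = M·y/J = 2.927 kip/in; f_ty = M·x/J = 3.242 kip/in.
Resultant f_max = √[f_tx² + (f_v + f_ty)²] = √[2.927² + (3.004 + 3.242)²] = 6.897 kip/in.
Capacity per unit length: φr_n = 0.75 × 0.6 × 90 × (0.707 × 0.25) = 7.158 kip/in.
6.897 ≤ 7.158 → adequate.

f_max ≈ 6.9 kip/in; adequate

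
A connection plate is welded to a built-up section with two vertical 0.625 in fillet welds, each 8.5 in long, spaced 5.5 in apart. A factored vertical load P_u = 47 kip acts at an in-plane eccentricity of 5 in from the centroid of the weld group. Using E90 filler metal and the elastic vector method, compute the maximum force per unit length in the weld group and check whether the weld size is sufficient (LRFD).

f_max ≈ 7.05 kip/in; adequate

E90XX → F_EXX = 90 ksi.
Total weld length L_w = 17 in. Treat welds as unit-width lines.
Polar moment about centroid: J = 2[d³/12 + d(b/2)²] = 2[8.5³/12 + 8.5×2.75²] = 230.9 in³.
Direct shear f_v = P/L_w = 47 / 17 = 2.765 kip/in (vertical).
Torsion M = P·e = 47 × 5 = 235 kip·in.
Critical point at (x, y) = (2.75, 4.25) from centroid. f_tx = M·y/J = 4.325 kip/in; f_ty = M·x/J = 2.799 kip/in.
Resultant f_max = √[f_tx² + (f_v + f_ty)²] = √[4.325² + (2.765 + 2.799)²] = 7.047 kip/in.
Capacity per unit length: φr_n = 0.75 × 0.6 × 90 × (0.707 × 0.625) = 17.9 kip/in.
7.047 ≤ 17.9 → adequate.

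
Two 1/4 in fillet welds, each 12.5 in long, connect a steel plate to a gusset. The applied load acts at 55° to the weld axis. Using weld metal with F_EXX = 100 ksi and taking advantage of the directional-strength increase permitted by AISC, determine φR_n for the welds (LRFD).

φR_n ≈ 273 kip

t_e = 0.707 × 0.25 = 0.1767 in; A_we = 0.1767 × 25 = 4.419 in².
Directional factor: 1.0 + 0.5 sin^1.5(55°) = 1.371.
F_nw = 0.6 × 100 × 1.371 = 82.24 ksi.
φR_n = 0.75 × 82.24 × 4.419 = 272.6 kip.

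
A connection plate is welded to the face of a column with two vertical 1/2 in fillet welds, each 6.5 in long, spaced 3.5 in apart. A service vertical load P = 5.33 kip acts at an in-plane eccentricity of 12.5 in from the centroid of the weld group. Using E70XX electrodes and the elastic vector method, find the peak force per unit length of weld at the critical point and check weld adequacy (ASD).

E70XX → F_EXX = 70 ksi.
Total weld length L_w = 13 in. Treat welds as unit-width lines.
Polar moment about centroid: J = 2[d³/12 + d(b/2)²] = 2[6.5³/12 + 6.5×1.75²] = 85.58 in³.
Direct shear f_v = P/L_w = 5.33 / 13 = 0.41 kip/in (vertical).
Torsion M = P·e = 5.33 × 12.5 = 66.625 kip·in.
Critical point at (x, y) = (1.75, 3.25) from centroid. f_tx = M·y/J = 2.53 kip/in; f_ty = M·x/J = 1.362 kip/in.
Resultant f_max = √[f_tx² + (f_v + f_ty)²] = √[2.53² + (0.41 + 1.362)²] = 3.089 kip/in.
Capacity per unit length: r_n/Ω = (1/2.0) × 0.6 × 70 × (0.707 × 0.5) = 7.423 kip/in.
3.089 ≤ 7.423 → adequate.

f_max ≈ 3.09 kip/in; adequate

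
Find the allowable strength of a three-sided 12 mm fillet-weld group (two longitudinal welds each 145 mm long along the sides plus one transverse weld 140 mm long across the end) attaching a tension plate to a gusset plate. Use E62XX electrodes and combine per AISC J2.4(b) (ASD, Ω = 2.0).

E62XX → F_EXX = 620 MPa.
t_e = 0.707 × 12 = 8.484 mm.
R_nwl = 0.6 × 620 × 8.484 × 290 × 10⁻³ = 915.3 kN (longitudinal, 2 welds).
R_nwt = 0.6 × 620 × 8.484 × 140 × 10⁻³ = 441.8 kN (transverse, base value).
(i) R_nwl + R_nwt = 1357 kN; (ii) 0.85 R_nwl + 1.5 R_nwt = 1441 kN.
R_n = max = 1441 kN [governs: (ii)]; R_n/Ω = 720.4 kN.

R_n/Ω ≈ 720 kN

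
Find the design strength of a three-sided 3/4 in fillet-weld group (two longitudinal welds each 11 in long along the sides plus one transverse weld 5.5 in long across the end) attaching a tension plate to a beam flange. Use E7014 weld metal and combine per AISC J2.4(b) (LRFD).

E70XX → F_EXX = 70 ksi.
t_e = 0.707 × 0.75 = 0.5302 in.
R_nwl = 0.6 × 70 × 0.5302 × 22 = 490 kips (longitudinal, 2 welds).
R_nwt = 0.6 × 70 × 0.5302 × 5.5 = 122.5 kips (transverse, base value).
(i) R_nwl + R_nwt = 612.4 kips; (ii) 0.85 R_nwl + 1.5 R_nwt = 600.2 kips.
R_n = max = 612.4 kips [governs: (i)]; φR_n = 459.3 kips.

φR_n ≈ 459 kips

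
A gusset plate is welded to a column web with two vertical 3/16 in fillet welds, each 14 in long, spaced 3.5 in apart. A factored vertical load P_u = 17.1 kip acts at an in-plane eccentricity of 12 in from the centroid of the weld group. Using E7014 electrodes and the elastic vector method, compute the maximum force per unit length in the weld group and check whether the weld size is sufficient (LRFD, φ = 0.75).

f_max ≈ 2.93 kip/in; adequate

E70XX → F_EXX = 70 ksi.
Total weld length L_w = 28 in. Treat welds as unit-width lines.
Polar moment about centroid: J = 2[d³/12 + d(b/2)²] = 2[14³/12 + 14×1.75²] = 543.1 in³.
Direct shear f_v = P/L_w = 17.1 / 28 = 0.6107 kip/in (vertical).
Torsion M = P·e = 17.1 × 12 = 205.2 kip·in.
Critical point at (x, y) = (1.75, 7) from centroid. f_tx = M·y/J = 2.645 kip/in; f_ty = M·x/J = 0.6612 kip/in.
Resultant f_max = √[f_tx² + (f_v + f_ty)²] = √[2.645² + (0.6107 + 0.6612)²] = 2.935 kip/in.
Capacity per unit length: φr_n = 0.75 × 0.6 × 70 × (0.707 × 0.1875) = 4.176 kip/in.
2.935 ≤ 4.176 → adequate.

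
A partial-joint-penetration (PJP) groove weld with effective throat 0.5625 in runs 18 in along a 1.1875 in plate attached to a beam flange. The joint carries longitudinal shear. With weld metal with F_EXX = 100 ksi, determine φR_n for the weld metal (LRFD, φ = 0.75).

Effective throat (given) t_e = 0.5625 in.
A_we = 0.5625 × 18 = 10.12 in².
F_nw = 0.6 F_EXX = 60 ksi.
φR_n = 0.75 × 60 × 10.12 = 455.6 kip.

φR_n ≈ 456 kip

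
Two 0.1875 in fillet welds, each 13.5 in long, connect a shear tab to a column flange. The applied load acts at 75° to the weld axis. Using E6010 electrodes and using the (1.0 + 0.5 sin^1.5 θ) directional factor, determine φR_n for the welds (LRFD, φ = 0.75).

φR_n ≈ 143 kip

E60XX → F_EXX = 60 ksi.
t_e = 0.707 × 0.1875 = 0.1326 in; A_we = 0.1326 × 27 = 3.579 in².
Directional factor: 1.0 + 0.5 sin^1.5(75°) = 1.475.
F_nw = 0.6 × 60 × 1.475 = 53.09 ksi.
φR_n = 0.75 × 53.09 × 3.579 = 142.5 kip.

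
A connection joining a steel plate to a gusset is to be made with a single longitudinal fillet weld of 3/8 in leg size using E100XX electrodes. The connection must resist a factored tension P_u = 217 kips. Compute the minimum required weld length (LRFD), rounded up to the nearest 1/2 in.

E100XX → F_EXX = 100 ksi.
Throat t_e = 0.707 × 0.375 = 0.2651 in.
φr_n = 0.75 × 0.6 × 100 × 0.2651 = 11.93 kips/in.
L_req = P_u / φr_n = 217 / 11.93 = 18.19 in total.
Round up → use L = 18.5 in.

L = 18.5 in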